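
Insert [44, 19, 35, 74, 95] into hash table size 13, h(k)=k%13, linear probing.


Insert 44: h=5 -> slot 5
Insert 19: h=6 -> slot 6
Insert 35: h=9 -> slot 9
Insert 74: h=9, 1 probes -> slot 10
Insert 95: h=4 -> slot 4

Table: [None, None, None, None, 95, 44, 19, None, None, 35, 74, None, None]


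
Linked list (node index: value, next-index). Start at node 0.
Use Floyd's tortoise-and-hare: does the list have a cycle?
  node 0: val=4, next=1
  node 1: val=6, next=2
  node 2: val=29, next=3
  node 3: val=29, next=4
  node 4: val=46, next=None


Floyd's tortoise (slow, +1) and hare (fast, +2):
  init: slow=0, fast=0
  step 1: slow=1, fast=2
  step 2: slow=2, fast=4
  step 3: fast -> None, no cycle

Cycle: no


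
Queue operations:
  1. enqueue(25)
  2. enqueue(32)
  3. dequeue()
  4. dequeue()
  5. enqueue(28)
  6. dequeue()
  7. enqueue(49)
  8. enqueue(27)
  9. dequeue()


enqueue(25) -> [25]
enqueue(32) -> [25, 32]
dequeue()->25, [32]
dequeue()->32, []
enqueue(28) -> [28]
dequeue()->28, []
enqueue(49) -> [49]
enqueue(27) -> [49, 27]
dequeue()->49, [27]

Final queue: [27]


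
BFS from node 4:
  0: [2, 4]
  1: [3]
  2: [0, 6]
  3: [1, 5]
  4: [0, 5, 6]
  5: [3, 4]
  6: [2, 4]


Visit 4, enqueue [0, 5, 6]
Visit 0, enqueue [2]
Visit 5, enqueue [3]
Visit 6, enqueue []
Visit 2, enqueue []
Visit 3, enqueue [1]
Visit 1, enqueue []

BFS order: [4, 0, 5, 6, 2, 3, 1]


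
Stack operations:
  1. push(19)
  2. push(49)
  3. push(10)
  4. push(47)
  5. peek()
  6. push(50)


push(19) -> [19]
push(49) -> [19, 49]
push(10) -> [19, 49, 10]
push(47) -> [19, 49, 10, 47]
peek()->47
push(50) -> [19, 49, 10, 47, 50]

Final stack: [19, 49, 10, 47, 50]


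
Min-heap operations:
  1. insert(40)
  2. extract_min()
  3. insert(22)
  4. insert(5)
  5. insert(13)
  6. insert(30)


insert(40) -> [40]
extract_min()->40, []
insert(22) -> [22]
insert(5) -> [5, 22]
insert(13) -> [5, 22, 13]
insert(30) -> [5, 22, 13, 30]

Final heap: [5, 22, 13, 30]


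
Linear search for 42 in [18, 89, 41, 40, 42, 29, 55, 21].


i=0: 18!=42
i=1: 89!=42
i=2: 41!=42
i=3: 40!=42
i=4: 42==42 found!

Found at 4, 5 comps


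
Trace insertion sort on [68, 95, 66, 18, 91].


Initial: [68, 95, 66, 18, 91]
Insert 95: [68, 95, 66, 18, 91]
Insert 66: [66, 68, 95, 18, 91]
Insert 18: [18, 66, 68, 95, 91]
Insert 91: [18, 66, 68, 91, 95]

Sorted: [18, 66, 68, 91, 95]


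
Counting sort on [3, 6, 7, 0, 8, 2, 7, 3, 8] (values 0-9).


Input: [3, 6, 7, 0, 8, 2, 7, 3, 8]
Counts: [1, 0, 1, 2, 0, 0, 1, 2, 2, 0]

Sorted: [0, 2, 3, 3, 6, 7, 7, 8, 8]


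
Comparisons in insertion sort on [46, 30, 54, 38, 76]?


Algorithm: insertion sort
Input: [46, 30, 54, 38, 76]
Sorted: [30, 38, 46, 54, 76]

6


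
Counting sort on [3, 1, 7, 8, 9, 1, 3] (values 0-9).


Input: [3, 1, 7, 8, 9, 1, 3]
Counts: [0, 2, 0, 2, 0, 0, 0, 1, 1, 1]

Sorted: [1, 1, 3, 3, 7, 8, 9]


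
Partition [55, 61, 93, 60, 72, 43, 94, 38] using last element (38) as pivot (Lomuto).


Pivot: 38
Place pivot at 0: [38, 61, 93, 60, 72, 43, 94, 55]

Partitioned: [38, 61, 93, 60, 72, 43, 94, 55]


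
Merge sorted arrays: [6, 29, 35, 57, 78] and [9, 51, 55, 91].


Take 6 from A
Take 9 from B
Take 29 from A
Take 35 from A
Take 51 from B
Take 55 from B
Take 57 from A
Take 78 from A

Merged: [6, 9, 29, 35, 51, 55, 57, 78, 91]


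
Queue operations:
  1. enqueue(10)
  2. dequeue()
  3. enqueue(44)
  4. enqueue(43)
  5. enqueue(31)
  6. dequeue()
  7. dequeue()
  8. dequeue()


enqueue(10) -> [10]
dequeue()->10, []
enqueue(44) -> [44]
enqueue(43) -> [44, 43]
enqueue(31) -> [44, 43, 31]
dequeue()->44, [43, 31]
dequeue()->43, [31]
dequeue()->31, []

Final queue: []


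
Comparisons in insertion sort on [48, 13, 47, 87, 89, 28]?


Algorithm: insertion sort
Input: [48, 13, 47, 87, 89, 28]
Sorted: [13, 28, 47, 48, 87, 89]

10


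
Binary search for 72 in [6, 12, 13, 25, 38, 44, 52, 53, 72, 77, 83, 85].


Step 1: lo=0, hi=11, mid=5, val=44
Step 2: lo=6, hi=11, mid=8, val=72

Found at index 8


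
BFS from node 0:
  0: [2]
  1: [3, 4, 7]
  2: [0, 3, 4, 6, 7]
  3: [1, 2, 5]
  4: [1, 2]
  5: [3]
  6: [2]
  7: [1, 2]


Visit 0, enqueue [2]
Visit 2, enqueue [3, 4, 6, 7]
Visit 3, enqueue [1, 5]
Visit 4, enqueue []
Visit 6, enqueue []
Visit 7, enqueue []
Visit 1, enqueue []
Visit 5, enqueue []

BFS order: [0, 2, 3, 4, 6, 7, 1, 5]


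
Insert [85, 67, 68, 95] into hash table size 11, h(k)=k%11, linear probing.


Insert 85: h=8 -> slot 8
Insert 67: h=1 -> slot 1
Insert 68: h=2 -> slot 2
Insert 95: h=7 -> slot 7

Table: [None, 67, 68, None, None, None, None, 95, 85, None, None]


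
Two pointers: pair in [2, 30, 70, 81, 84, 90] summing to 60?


lo=0(2)+hi=5(90)=92
lo=0(2)+hi=4(84)=86
lo=0(2)+hi=3(81)=83
lo=0(2)+hi=2(70)=72
lo=0(2)+hi=1(30)=32

No pair found


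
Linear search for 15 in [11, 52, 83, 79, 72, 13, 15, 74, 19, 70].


i=0: 11!=15
i=1: 52!=15
i=2: 83!=15
i=3: 79!=15
i=4: 72!=15
i=5: 13!=15
i=6: 15==15 found!

Found at 6, 7 comps


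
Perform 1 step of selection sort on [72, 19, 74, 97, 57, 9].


Initial: [72, 19, 74, 97, 57, 9]
Step 1: min=9 at 5
  Swap: [9, 19, 74, 97, 57, 72]

After 1 step: [9, 19, 74, 97, 57, 72]


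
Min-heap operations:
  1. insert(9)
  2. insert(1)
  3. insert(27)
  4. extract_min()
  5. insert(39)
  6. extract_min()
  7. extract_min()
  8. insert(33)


insert(9) -> [9]
insert(1) -> [1, 9]
insert(27) -> [1, 9, 27]
extract_min()->1, [9, 27]
insert(39) -> [9, 27, 39]
extract_min()->9, [27, 39]
extract_min()->27, [39]
insert(33) -> [33, 39]

Final heap: [33, 39]


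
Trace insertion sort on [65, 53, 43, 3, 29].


Initial: [65, 53, 43, 3, 29]
Insert 53: [53, 65, 43, 3, 29]
Insert 43: [43, 53, 65, 3, 29]
Insert 3: [3, 43, 53, 65, 29]
Insert 29: [3, 29, 43, 53, 65]

Sorted: [3, 29, 43, 53, 65]


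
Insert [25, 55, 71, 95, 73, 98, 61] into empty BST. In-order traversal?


Insert 25: root
Insert 55: R from 25
Insert 71: R from 25 -> R from 55
Insert 95: R from 25 -> R from 55 -> R from 71
Insert 73: R from 25 -> R from 55 -> R from 71 -> L from 95
Insert 98: R from 25 -> R from 55 -> R from 71 -> R from 95
Insert 61: R from 25 -> R from 55 -> L from 71

In-order: [25, 55, 61, 71, 73, 95, 98]


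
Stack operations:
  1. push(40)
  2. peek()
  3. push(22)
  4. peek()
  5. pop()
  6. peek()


push(40) -> [40]
peek()->40
push(22) -> [40, 22]
peek()->22
pop()->22, [40]
peek()->40

Final stack: [40]


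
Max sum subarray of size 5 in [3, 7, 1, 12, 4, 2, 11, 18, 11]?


[0:5]: 27
[1:6]: 26
[2:7]: 30
[3:8]: 47
[4:9]: 46

Max: 47 at [3:8]


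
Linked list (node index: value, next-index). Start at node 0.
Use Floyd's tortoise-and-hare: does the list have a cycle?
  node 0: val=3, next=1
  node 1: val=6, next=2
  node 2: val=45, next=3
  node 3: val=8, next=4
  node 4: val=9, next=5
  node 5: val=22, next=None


Floyd's tortoise (slow, +1) and hare (fast, +2):
  init: slow=0, fast=0
  step 1: slow=1, fast=2
  step 2: slow=2, fast=4
  step 3: fast 4->5->None, no cycle

Cycle: no


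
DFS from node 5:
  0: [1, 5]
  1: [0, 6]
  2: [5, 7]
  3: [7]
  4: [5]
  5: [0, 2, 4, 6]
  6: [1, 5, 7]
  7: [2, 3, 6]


Visit 5, push [6, 4, 2, 0]
Visit 0, push [1]
Visit 1, push [6]
Visit 6, push [7]
Visit 7, push [3, 2]
Visit 2, push []
Visit 3, push []
Visit 4, push []

DFS order: [5, 0, 1, 6, 7, 2, 3, 4]


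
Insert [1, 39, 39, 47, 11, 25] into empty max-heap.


Insert 1: [1]
Insert 39: [39, 1]
Insert 39: [39, 1, 39]
Insert 47: [47, 39, 39, 1]
Insert 11: [47, 39, 39, 1, 11]
Insert 25: [47, 39, 39, 1, 11, 25]

Final heap: [47, 39, 39, 1, 11, 25]


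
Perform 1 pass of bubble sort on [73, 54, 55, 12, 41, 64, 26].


Initial: [73, 54, 55, 12, 41, 64, 26]
Pass 1: [54, 55, 12, 41, 64, 26, 73] (6 swaps)

After 1 pass: [54, 55, 12, 41, 64, 26, 73]


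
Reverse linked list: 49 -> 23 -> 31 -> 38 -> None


Step 1: curr=49, set curr.next=prev(None) | reversed so far: 49
Step 2: curr=23, set curr.next=prev(49) | reversed so far: 23 -> 49
Step 3: curr=31, set curr.next=prev(23) | reversed so far: 31 -> 23 -> 49
Step 4: curr=38, set curr.next=prev(31) | reversed so far: 38 -> 31 -> 23 -> 49

38 -> 31 -> 23 -> 49 -> None


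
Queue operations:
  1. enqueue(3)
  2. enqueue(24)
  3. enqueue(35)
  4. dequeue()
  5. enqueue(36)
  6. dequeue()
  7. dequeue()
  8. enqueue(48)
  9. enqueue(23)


enqueue(3) -> [3]
enqueue(24) -> [3, 24]
enqueue(35) -> [3, 24, 35]
dequeue()->3, [24, 35]
enqueue(36) -> [24, 35, 36]
dequeue()->24, [35, 36]
dequeue()->35, [36]
enqueue(48) -> [36, 48]
enqueue(23) -> [36, 48, 23]

Final queue: [36, 48, 23]


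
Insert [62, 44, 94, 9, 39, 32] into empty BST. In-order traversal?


Insert 62: root
Insert 44: L from 62
Insert 94: R from 62
Insert 9: L from 62 -> L from 44
Insert 39: L from 62 -> L from 44 -> R from 9
Insert 32: L from 62 -> L from 44 -> R from 9 -> L from 39

In-order: [9, 32, 39, 44, 62, 94]


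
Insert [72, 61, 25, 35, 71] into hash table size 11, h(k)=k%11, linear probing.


Insert 72: h=6 -> slot 6
Insert 61: h=6, 1 probes -> slot 7
Insert 25: h=3 -> slot 3
Insert 35: h=2 -> slot 2
Insert 71: h=5 -> slot 5

Table: [None, None, 35, 25, None, 71, 72, 61, None, None, None]


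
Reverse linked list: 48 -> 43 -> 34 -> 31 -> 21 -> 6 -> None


Step 1: curr=48, set curr.next=prev(None) | reversed so far: 48
Step 2: curr=43, set curr.next=prev(48) | reversed so far: 43 -> 48
Step 3: curr=34, set curr.next=prev(43) | reversed so far: 34 -> 43 -> 48
Step 4: curr=31, set curr.next=prev(34) | reversed so far: 31 -> 34 -> 43 -> 48
Step 5: curr=21, set curr.next=prev(31) | reversed so far: 21 -> 31 -> 34 -> 43 -> 48
Step 6: curr=6, set curr.next=prev(21) | reversed so far: 6 -> 21 -> 31 -> 34 -> 43 -> 48

6 -> 21 -> 31 -> 34 -> 43 -> 48 -> None


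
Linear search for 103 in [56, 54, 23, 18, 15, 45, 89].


i=0: 56!=103
i=1: 54!=103
i=2: 23!=103
i=3: 18!=103
i=4: 15!=103
i=5: 45!=103
i=6: 89!=103

Not found, 7 comps


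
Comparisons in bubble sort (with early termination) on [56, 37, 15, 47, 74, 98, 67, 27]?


Algorithm: bubble sort (with early termination)
Input: [56, 37, 15, 47, 74, 98, 67, 27]
Sorted: [15, 27, 37, 47, 56, 67, 74, 98]

28


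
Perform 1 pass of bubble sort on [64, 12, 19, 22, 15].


Initial: [64, 12, 19, 22, 15]
Pass 1: [12, 19, 22, 15, 64] (4 swaps)

After 1 pass: [12, 19, 22, 15, 64]


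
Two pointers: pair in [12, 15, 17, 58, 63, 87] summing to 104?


lo=0(12)+hi=5(87)=99
lo=1(15)+hi=5(87)=102
lo=2(17)+hi=5(87)=104

Yes: 17+87=104


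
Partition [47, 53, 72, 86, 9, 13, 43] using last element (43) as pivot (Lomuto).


Pivot: 43
  9 <= 43: swap -> [9, 53, 72, 86, 47, 13, 43]
  13 <= 43: swap -> [9, 13, 72, 86, 47, 53, 43]
Place pivot at 2: [9, 13, 43, 86, 47, 53, 72]

Partitioned: [9, 13, 43, 86, 47, 53, 72]


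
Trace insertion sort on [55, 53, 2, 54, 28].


Initial: [55, 53, 2, 54, 28]
Insert 53: [53, 55, 2, 54, 28]
Insert 2: [2, 53, 55, 54, 28]
Insert 54: [2, 53, 54, 55, 28]
Insert 28: [2, 28, 53, 54, 55]

Sorted: [2, 28, 53, 54, 55]


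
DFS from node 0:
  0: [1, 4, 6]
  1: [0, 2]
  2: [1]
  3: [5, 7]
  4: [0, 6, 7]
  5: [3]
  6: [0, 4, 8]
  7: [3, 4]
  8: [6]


Visit 0, push [6, 4, 1]
Visit 1, push [2]
Visit 2, push []
Visit 4, push [7, 6]
Visit 6, push [8]
Visit 8, push []
Visit 7, push [3]
Visit 3, push [5]
Visit 5, push []

DFS order: [0, 1, 2, 4, 6, 8, 7, 3, 5]


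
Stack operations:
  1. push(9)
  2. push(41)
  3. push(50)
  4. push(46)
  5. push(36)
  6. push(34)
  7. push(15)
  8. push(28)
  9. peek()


push(9) -> [9]
push(41) -> [9, 41]
push(50) -> [9, 41, 50]
push(46) -> [9, 41, 50, 46]
push(36) -> [9, 41, 50, 46, 36]
push(34) -> [9, 41, 50, 46, 36, 34]
push(15) -> [9, 41, 50, 46, 36, 34, 15]
push(28) -> [9, 41, 50, 46, 36, 34, 15, 28]
peek()->28

Final stack: [9, 41, 50, 46, 36, 34, 15, 28]


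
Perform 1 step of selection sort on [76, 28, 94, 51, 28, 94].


Initial: [76, 28, 94, 51, 28, 94]
Step 1: min=28 at 1
  Swap: [28, 76, 94, 51, 28, 94]

After 1 step: [28, 76, 94, 51, 28, 94]


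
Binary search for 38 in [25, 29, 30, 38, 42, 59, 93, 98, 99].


Step 1: lo=0, hi=8, mid=4, val=42
Step 2: lo=0, hi=3, mid=1, val=29
Step 3: lo=2, hi=3, mid=2, val=30
Step 4: lo=3, hi=3, mid=3, val=38

Found at index 3


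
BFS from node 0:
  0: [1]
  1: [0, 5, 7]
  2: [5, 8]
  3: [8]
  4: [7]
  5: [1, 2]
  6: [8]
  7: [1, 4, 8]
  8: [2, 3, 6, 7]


Visit 0, enqueue [1]
Visit 1, enqueue [5, 7]
Visit 5, enqueue [2]
Visit 7, enqueue [4, 8]
Visit 2, enqueue []
Visit 4, enqueue []
Visit 8, enqueue [3, 6]
Visit 3, enqueue []
Visit 6, enqueue []

BFS order: [0, 1, 5, 7, 2, 4, 8, 3, 6]


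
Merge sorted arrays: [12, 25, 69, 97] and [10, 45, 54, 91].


Take 10 from B
Take 12 from A
Take 25 from A
Take 45 from B
Take 54 from B
Take 69 from A
Take 91 from B

Merged: [10, 12, 25, 45, 54, 69, 91, 97]


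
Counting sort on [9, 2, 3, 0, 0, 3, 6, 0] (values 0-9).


Input: [9, 2, 3, 0, 0, 3, 6, 0]
Counts: [3, 0, 1, 2, 0, 0, 1, 0, 0, 1]

Sorted: [0, 0, 0, 2, 3, 3, 6, 9]


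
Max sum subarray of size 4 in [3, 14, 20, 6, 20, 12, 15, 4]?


[0:4]: 43
[1:5]: 60
[2:6]: 58
[3:7]: 53
[4:8]: 51

Max: 60 at [1:5]


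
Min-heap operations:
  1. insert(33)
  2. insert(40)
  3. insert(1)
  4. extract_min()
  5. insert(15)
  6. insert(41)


insert(33) -> [33]
insert(40) -> [33, 40]
insert(1) -> [1, 40, 33]
extract_min()->1, [33, 40]
insert(15) -> [15, 40, 33]
insert(41) -> [15, 40, 33, 41]

Final heap: [15, 40, 33, 41]


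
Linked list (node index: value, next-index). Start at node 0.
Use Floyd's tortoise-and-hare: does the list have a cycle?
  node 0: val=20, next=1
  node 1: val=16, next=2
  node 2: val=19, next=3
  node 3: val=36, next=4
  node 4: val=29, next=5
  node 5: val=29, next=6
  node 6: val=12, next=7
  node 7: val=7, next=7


Floyd's tortoise (slow, +1) and hare (fast, +2):
  init: slow=0, fast=0
  step 1: slow=1, fast=2
  step 2: slow=2, fast=4
  step 3: slow=3, fast=6
  step 4: slow=4, fast=7
  step 5: slow=5, fast=7
  step 6: slow=6, fast=7
  step 7: slow=7, fast=7
  slow == fast at node 7: cycle detected

Cycle: yes


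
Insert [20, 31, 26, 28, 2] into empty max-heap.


Insert 20: [20]
Insert 31: [31, 20]
Insert 26: [31, 20, 26]
Insert 28: [31, 28, 26, 20]
Insert 2: [31, 28, 26, 20, 2]

Final heap: [31, 28, 26, 20, 2]


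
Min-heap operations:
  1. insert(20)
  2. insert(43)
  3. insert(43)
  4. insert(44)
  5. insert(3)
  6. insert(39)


insert(20) -> [20]
insert(43) -> [20, 43]
insert(43) -> [20, 43, 43]
insert(44) -> [20, 43, 43, 44]
insert(3) -> [3, 20, 43, 44, 43]
insert(39) -> [3, 20, 39, 44, 43, 43]

Final heap: [3, 20, 39, 44, 43, 43]


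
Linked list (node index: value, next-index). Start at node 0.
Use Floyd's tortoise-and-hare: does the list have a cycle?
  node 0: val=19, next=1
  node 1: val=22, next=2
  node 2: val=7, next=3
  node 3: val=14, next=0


Floyd's tortoise (slow, +1) and hare (fast, +2):
  init: slow=0, fast=0
  step 1: slow=1, fast=2
  step 2: slow=2, fast=0
  step 3: slow=3, fast=2
  step 4: slow=0, fast=0
  slow == fast at node 0: cycle detected

Cycle: yes


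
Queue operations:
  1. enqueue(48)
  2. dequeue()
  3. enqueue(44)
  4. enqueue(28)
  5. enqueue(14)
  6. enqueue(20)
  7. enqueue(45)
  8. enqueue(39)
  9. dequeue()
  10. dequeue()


enqueue(48) -> [48]
dequeue()->48, []
enqueue(44) -> [44]
enqueue(28) -> [44, 28]
enqueue(14) -> [44, 28, 14]
enqueue(20) -> [44, 28, 14, 20]
enqueue(45) -> [44, 28, 14, 20, 45]
enqueue(39) -> [44, 28, 14, 20, 45, 39]
dequeue()->44, [28, 14, 20, 45, 39]
dequeue()->28, [14, 20, 45, 39]

Final queue: [14, 20, 45, 39]


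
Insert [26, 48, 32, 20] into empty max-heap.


Insert 26: [26]
Insert 48: [48, 26]
Insert 32: [48, 26, 32]
Insert 20: [48, 26, 32, 20]

Final heap: [48, 26, 32, 20]


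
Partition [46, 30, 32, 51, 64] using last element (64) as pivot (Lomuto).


Pivot: 64
  46 <= 64: advance i (no swap)
  30 <= 64: advance i (no swap)
  32 <= 64: advance i (no swap)
  51 <= 64: advance i (no swap)
Place pivot at 4: [46, 30, 32, 51, 64]

Partitioned: [46, 30, 32, 51, 64]


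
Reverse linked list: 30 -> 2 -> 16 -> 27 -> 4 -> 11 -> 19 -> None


Step 1: curr=30, set curr.next=prev(None) | reversed so far: 30
Step 2: curr=2, set curr.next=prev(30) | reversed so far: 2 -> 30
Step 3: curr=16, set curr.next=prev(2) | reversed so far: 16 -> 2 -> 30
Step 4: curr=27, set curr.next=prev(16) | reversed so far: 27 -> 16 -> 2 -> 30
Step 5: curr=4, set curr.next=prev(27) | reversed so far: 4 -> 27 -> 16 -> 2 -> 30
Step 6: curr=11, set curr.next=prev(4) | reversed so far: 11 -> 4 -> 27 -> 16 -> 2 -> 30
Step 7: curr=19, set curr.next=prev(11) | reversed so far: 19 -> 11 -> 4 -> 27 -> 16 -> 2 -> 30

19 -> 11 -> 4 -> 27 -> 16 -> 2 -> 30 -> None


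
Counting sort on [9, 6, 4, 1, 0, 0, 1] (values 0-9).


Input: [9, 6, 4, 1, 0, 0, 1]
Counts: [2, 2, 0, 0, 1, 0, 1, 0, 0, 1]

Sorted: [0, 0, 1, 1, 4, 6, 9]


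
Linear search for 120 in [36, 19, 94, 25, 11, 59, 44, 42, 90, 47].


i=0: 36!=120
i=1: 19!=120
i=2: 94!=120
i=3: 25!=120
i=4: 11!=120
i=5: 59!=120
i=6: 44!=120
i=7: 42!=120
i=8: 90!=120
i=9: 47!=120

Not found, 10 comps


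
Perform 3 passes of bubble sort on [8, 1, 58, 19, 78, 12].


Initial: [8, 1, 58, 19, 78, 12]
Pass 1: [1, 8, 19, 58, 12, 78] (3 swaps)
Pass 2: [1, 8, 19, 12, 58, 78] (1 swaps)
Pass 3: [1, 8, 12, 19, 58, 78] (1 swaps)

After 3 passes: [1, 8, 12, 19, 58, 78]


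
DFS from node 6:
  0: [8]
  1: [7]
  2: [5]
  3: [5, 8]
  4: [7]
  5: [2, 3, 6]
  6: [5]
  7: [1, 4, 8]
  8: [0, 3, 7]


Visit 6, push [5]
Visit 5, push [3, 2]
Visit 2, push []
Visit 3, push [8]
Visit 8, push [7, 0]
Visit 0, push []
Visit 7, push [4, 1]
Visit 1, push []
Visit 4, push []

DFS order: [6, 5, 2, 3, 8, 0, 7, 1, 4]


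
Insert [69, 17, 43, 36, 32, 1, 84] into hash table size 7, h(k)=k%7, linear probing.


Insert 69: h=6 -> slot 6
Insert 17: h=3 -> slot 3
Insert 43: h=1 -> slot 1
Insert 36: h=1, 1 probes -> slot 2
Insert 32: h=4 -> slot 4
Insert 1: h=1, 4 probes -> slot 5
Insert 84: h=0 -> slot 0

Table: [84, 43, 36, 17, 32, 1, 69]


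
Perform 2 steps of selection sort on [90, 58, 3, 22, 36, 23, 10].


Initial: [90, 58, 3, 22, 36, 23, 10]
Step 1: min=3 at 2
  Swap: [3, 58, 90, 22, 36, 23, 10]
Step 2: min=10 at 6
  Swap: [3, 10, 90, 22, 36, 23, 58]

After 2 steps: [3, 10, 90, 22, 36, 23, 58]


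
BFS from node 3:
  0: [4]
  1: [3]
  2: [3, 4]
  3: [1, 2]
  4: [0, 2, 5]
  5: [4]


Visit 3, enqueue [1, 2]
Visit 1, enqueue []
Visit 2, enqueue [4]
Visit 4, enqueue [0, 5]
Visit 0, enqueue []
Visit 5, enqueue []

BFS order: [3, 1, 2, 4, 0, 5]


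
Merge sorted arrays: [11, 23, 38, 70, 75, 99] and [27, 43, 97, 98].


Take 11 from A
Take 23 from A
Take 27 from B
Take 38 from A
Take 43 from B
Take 70 from A
Take 75 from A
Take 97 from B
Take 98 from B

Merged: [11, 23, 27, 38, 43, 70, 75, 97, 98, 99]


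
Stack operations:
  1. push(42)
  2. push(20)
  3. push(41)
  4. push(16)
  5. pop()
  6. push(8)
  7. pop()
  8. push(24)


push(42) -> [42]
push(20) -> [42, 20]
push(41) -> [42, 20, 41]
push(16) -> [42, 20, 41, 16]
pop()->16, [42, 20, 41]
push(8) -> [42, 20, 41, 8]
pop()->8, [42, 20, 41]
push(24) -> [42, 20, 41, 24]

Final stack: [42, 20, 41, 24]


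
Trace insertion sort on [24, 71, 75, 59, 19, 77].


Initial: [24, 71, 75, 59, 19, 77]
Insert 71: [24, 71, 75, 59, 19, 77]
Insert 75: [24, 71, 75, 59, 19, 77]
Insert 59: [24, 59, 71, 75, 19, 77]
Insert 19: [19, 24, 59, 71, 75, 77]
Insert 77: [19, 24, 59, 71, 75, 77]

Sorted: [19, 24, 59, 71, 75, 77]


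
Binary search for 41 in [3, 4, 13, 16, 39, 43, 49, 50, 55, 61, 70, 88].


Step 1: lo=0, hi=11, mid=5, val=43
Step 2: lo=0, hi=4, mid=2, val=13
Step 3: lo=3, hi=4, mid=3, val=16
Step 4: lo=4, hi=4, mid=4, val=39

Not found


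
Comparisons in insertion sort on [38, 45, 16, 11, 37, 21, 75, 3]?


Algorithm: insertion sort
Input: [38, 45, 16, 11, 37, 21, 75, 3]
Sorted: [3, 11, 16, 21, 37, 38, 45, 75]

21


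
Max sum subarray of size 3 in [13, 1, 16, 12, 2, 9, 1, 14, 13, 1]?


[0:3]: 30
[1:4]: 29
[2:5]: 30
[3:6]: 23
[4:7]: 12
[5:8]: 24
[6:9]: 28
[7:10]: 28

Max: 30 at [0:3]


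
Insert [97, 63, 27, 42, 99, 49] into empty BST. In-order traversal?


Insert 97: root
Insert 63: L from 97
Insert 27: L from 97 -> L from 63
Insert 42: L from 97 -> L from 63 -> R from 27
Insert 99: R from 97
Insert 49: L from 97 -> L from 63 -> R from 27 -> R from 42

In-order: [27, 42, 49, 63, 97, 99]


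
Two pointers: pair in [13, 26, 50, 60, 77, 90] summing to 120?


lo=0(13)+hi=5(90)=103
lo=1(26)+hi=5(90)=116
lo=2(50)+hi=5(90)=140
lo=2(50)+hi=4(77)=127
lo=2(50)+hi=3(60)=110

No pair found


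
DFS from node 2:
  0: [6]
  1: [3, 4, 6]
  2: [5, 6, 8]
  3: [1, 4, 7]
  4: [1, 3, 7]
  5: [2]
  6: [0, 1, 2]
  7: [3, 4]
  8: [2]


Visit 2, push [8, 6, 5]
Visit 5, push []
Visit 6, push [1, 0]
Visit 0, push []
Visit 1, push [4, 3]
Visit 3, push [7, 4]
Visit 4, push [7]
Visit 7, push []
Visit 8, push []

DFS order: [2, 5, 6, 0, 1, 3, 4, 7, 8]


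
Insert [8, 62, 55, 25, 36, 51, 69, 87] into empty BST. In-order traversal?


Insert 8: root
Insert 62: R from 8
Insert 55: R from 8 -> L from 62
Insert 25: R from 8 -> L from 62 -> L from 55
Insert 36: R from 8 -> L from 62 -> L from 55 -> R from 25
Insert 51: R from 8 -> L from 62 -> L from 55 -> R from 25 -> R from 36
Insert 69: R from 8 -> R from 62
Insert 87: R from 8 -> R from 62 -> R from 69

In-order: [8, 25, 36, 51, 55, 62, 69, 87]


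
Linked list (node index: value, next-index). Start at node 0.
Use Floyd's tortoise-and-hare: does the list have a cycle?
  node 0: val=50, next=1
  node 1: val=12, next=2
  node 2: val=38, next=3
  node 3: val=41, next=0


Floyd's tortoise (slow, +1) and hare (fast, +2):
  init: slow=0, fast=0
  step 1: slow=1, fast=2
  step 2: slow=2, fast=0
  step 3: slow=3, fast=2
  step 4: slow=0, fast=0
  slow == fast at node 0: cycle detected

Cycle: yes


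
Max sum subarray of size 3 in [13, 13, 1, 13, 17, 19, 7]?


[0:3]: 27
[1:4]: 27
[2:5]: 31
[3:6]: 49
[4:7]: 43

Max: 49 at [3:6]


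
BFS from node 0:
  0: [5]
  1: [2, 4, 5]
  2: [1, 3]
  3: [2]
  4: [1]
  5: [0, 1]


Visit 0, enqueue [5]
Visit 5, enqueue [1]
Visit 1, enqueue [2, 4]
Visit 2, enqueue [3]
Visit 4, enqueue []
Visit 3, enqueue []

BFS order: [0, 5, 1, 2, 4, 3]


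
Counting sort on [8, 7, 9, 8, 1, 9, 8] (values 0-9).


Input: [8, 7, 9, 8, 1, 9, 8]
Counts: [0, 1, 0, 0, 0, 0, 0, 1, 3, 2]

Sorted: [1, 7, 8, 8, 8, 9, 9]


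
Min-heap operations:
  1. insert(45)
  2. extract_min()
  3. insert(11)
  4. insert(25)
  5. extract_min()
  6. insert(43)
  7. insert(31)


insert(45) -> [45]
extract_min()->45, []
insert(11) -> [11]
insert(25) -> [11, 25]
extract_min()->11, [25]
insert(43) -> [25, 43]
insert(31) -> [25, 43, 31]

Final heap: [25, 43, 31]


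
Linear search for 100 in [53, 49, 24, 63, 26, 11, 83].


i=0: 53!=100
i=1: 49!=100
i=2: 24!=100
i=3: 63!=100
i=4: 26!=100
i=5: 11!=100
i=6: 83!=100

Not found, 7 comps


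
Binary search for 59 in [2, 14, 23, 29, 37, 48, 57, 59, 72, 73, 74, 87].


Step 1: lo=0, hi=11, mid=5, val=48
Step 2: lo=6, hi=11, mid=8, val=72
Step 3: lo=6, hi=7, mid=6, val=57
Step 4: lo=7, hi=7, mid=7, val=59

Found at index 7


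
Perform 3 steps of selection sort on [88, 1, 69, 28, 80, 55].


Initial: [88, 1, 69, 28, 80, 55]
Step 1: min=1 at 1
  Swap: [1, 88, 69, 28, 80, 55]
Step 2: min=28 at 3
  Swap: [1, 28, 69, 88, 80, 55]
Step 3: min=55 at 5
  Swap: [1, 28, 55, 88, 80, 69]

After 3 steps: [1, 28, 55, 88, 80, 69]


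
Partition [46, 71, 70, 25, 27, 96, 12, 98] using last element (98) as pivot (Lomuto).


Pivot: 98
  46 <= 98: advance i (no swap)
  71 <= 98: advance i (no swap)
  70 <= 98: advance i (no swap)
  25 <= 98: advance i (no swap)
  27 <= 98: advance i (no swap)
  96 <= 98: advance i (no swap)
  12 <= 98: advance i (no swap)
Place pivot at 7: [46, 71, 70, 25, 27, 96, 12, 98]

Partitioned: [46, 71, 70, 25, 27, 96, 12, 98]


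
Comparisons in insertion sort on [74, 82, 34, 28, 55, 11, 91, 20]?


Algorithm: insertion sort
Input: [74, 82, 34, 28, 55, 11, 91, 20]
Sorted: [11, 20, 28, 34, 55, 74, 82, 91]

22


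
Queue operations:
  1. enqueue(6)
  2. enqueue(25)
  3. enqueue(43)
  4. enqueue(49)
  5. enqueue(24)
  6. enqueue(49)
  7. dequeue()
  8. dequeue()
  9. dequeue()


enqueue(6) -> [6]
enqueue(25) -> [6, 25]
enqueue(43) -> [6, 25, 43]
enqueue(49) -> [6, 25, 43, 49]
enqueue(24) -> [6, 25, 43, 49, 24]
enqueue(49) -> [6, 25, 43, 49, 24, 49]
dequeue()->6, [25, 43, 49, 24, 49]
dequeue()->25, [43, 49, 24, 49]
dequeue()->43, [49, 24, 49]

Final queue: [49, 24, 49]


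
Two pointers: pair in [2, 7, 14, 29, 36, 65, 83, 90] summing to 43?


lo=0(2)+hi=7(90)=92
lo=0(2)+hi=6(83)=85
lo=0(2)+hi=5(65)=67
lo=0(2)+hi=4(36)=38
lo=1(7)+hi=4(36)=43

Yes: 7+36=43


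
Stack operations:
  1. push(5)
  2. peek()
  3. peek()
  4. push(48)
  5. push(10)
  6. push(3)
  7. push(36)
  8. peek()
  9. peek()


push(5) -> [5]
peek()->5
peek()->5
push(48) -> [5, 48]
push(10) -> [5, 48, 10]
push(3) -> [5, 48, 10, 3]
push(36) -> [5, 48, 10, 3, 36]
peek()->36
peek()->36

Final stack: [5, 48, 10, 3, 36]


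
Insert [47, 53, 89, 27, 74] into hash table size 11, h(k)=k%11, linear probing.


Insert 47: h=3 -> slot 3
Insert 53: h=9 -> slot 9
Insert 89: h=1 -> slot 1
Insert 27: h=5 -> slot 5
Insert 74: h=8 -> slot 8

Table: [None, 89, None, 47, None, 27, None, None, 74, 53, None]


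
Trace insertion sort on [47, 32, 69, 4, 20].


Initial: [47, 32, 69, 4, 20]
Insert 32: [32, 47, 69, 4, 20]
Insert 69: [32, 47, 69, 4, 20]
Insert 4: [4, 32, 47, 69, 20]
Insert 20: [4, 20, 32, 47, 69]

Sorted: [4, 20, 32, 47, 69]


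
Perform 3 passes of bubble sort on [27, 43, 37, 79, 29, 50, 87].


Initial: [27, 43, 37, 79, 29, 50, 87]
Pass 1: [27, 37, 43, 29, 50, 79, 87] (3 swaps)
Pass 2: [27, 37, 29, 43, 50, 79, 87] (1 swaps)
Pass 3: [27, 29, 37, 43, 50, 79, 87] (1 swaps)

After 3 passes: [27, 29, 37, 43, 50, 79, 87]


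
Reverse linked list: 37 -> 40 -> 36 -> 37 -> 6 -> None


Step 1: curr=37, set curr.next=prev(None) | reversed so far: 37
Step 2: curr=40, set curr.next=prev(37) | reversed so far: 40 -> 37
Step 3: curr=36, set curr.next=prev(40) | reversed so far: 36 -> 40 -> 37
Step 4: curr=37, set curr.next=prev(36) | reversed so far: 37 -> 36 -> 40 -> 37
Step 5: curr=6, set curr.next=prev(37) | reversed so far: 6 -> 37 -> 36 -> 40 -> 37

6 -> 37 -> 36 -> 40 -> 37 -> None


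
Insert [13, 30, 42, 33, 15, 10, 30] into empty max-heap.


Insert 13: [13]
Insert 30: [30, 13]
Insert 42: [42, 13, 30]
Insert 33: [42, 33, 30, 13]
Insert 15: [42, 33, 30, 13, 15]
Insert 10: [42, 33, 30, 13, 15, 10]
Insert 30: [42, 33, 30, 13, 15, 10, 30]

Final heap: [42, 33, 30, 13, 15, 10, 30]


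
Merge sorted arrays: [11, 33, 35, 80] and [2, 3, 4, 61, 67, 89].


Take 2 from B
Take 3 from B
Take 4 from B
Take 11 from A
Take 33 from A
Take 35 from A
Take 61 from B
Take 67 from B
Take 80 from A

Merged: [2, 3, 4, 11, 33, 35, 61, 67, 80, 89]


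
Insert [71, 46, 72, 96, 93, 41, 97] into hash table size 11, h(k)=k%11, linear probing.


Insert 71: h=5 -> slot 5
Insert 46: h=2 -> slot 2
Insert 72: h=6 -> slot 6
Insert 96: h=8 -> slot 8
Insert 93: h=5, 2 probes -> slot 7
Insert 41: h=8, 1 probes -> slot 9
Insert 97: h=9, 1 probes -> slot 10

Table: [None, None, 46, None, None, 71, 72, 93, 96, 41, 97]


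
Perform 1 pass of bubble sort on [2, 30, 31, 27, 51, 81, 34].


Initial: [2, 30, 31, 27, 51, 81, 34]
Pass 1: [2, 30, 27, 31, 51, 34, 81] (2 swaps)

After 1 pass: [2, 30, 27, 31, 51, 34, 81]


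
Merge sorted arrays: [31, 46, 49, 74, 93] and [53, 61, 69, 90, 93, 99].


Take 31 from A
Take 46 from A
Take 49 from A
Take 53 from B
Take 61 from B
Take 69 from B
Take 74 from A
Take 90 from B
Take 93 from A

Merged: [31, 46, 49, 53, 61, 69, 74, 90, 93, 93, 99]


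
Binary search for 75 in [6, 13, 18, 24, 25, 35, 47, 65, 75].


Step 1: lo=0, hi=8, mid=4, val=25
Step 2: lo=5, hi=8, mid=6, val=47
Step 3: lo=7, hi=8, mid=7, val=65
Step 4: lo=8, hi=8, mid=8, val=75

Found at index 8


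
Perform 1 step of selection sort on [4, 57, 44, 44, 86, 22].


Initial: [4, 57, 44, 44, 86, 22]
Step 1: min=4 at 0
  Swap: [4, 57, 44, 44, 86, 22]

After 1 step: [4, 57, 44, 44, 86, 22]


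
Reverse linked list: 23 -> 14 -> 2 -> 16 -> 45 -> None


Step 1: curr=23, set curr.next=prev(None) | reversed so far: 23
Step 2: curr=14, set curr.next=prev(23) | reversed so far: 14 -> 23
Step 3: curr=2, set curr.next=prev(14) | reversed so far: 2 -> 14 -> 23
Step 4: curr=16, set curr.next=prev(2) | reversed so far: 16 -> 2 -> 14 -> 23
Step 5: curr=45, set curr.next=prev(16) | reversed so far: 45 -> 16 -> 2 -> 14 -> 23

45 -> 16 -> 2 -> 14 -> 23 -> None


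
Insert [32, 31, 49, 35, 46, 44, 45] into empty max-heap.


Insert 32: [32]
Insert 31: [32, 31]
Insert 49: [49, 31, 32]
Insert 35: [49, 35, 32, 31]
Insert 46: [49, 46, 32, 31, 35]
Insert 44: [49, 46, 44, 31, 35, 32]
Insert 45: [49, 46, 45, 31, 35, 32, 44]

Final heap: [49, 46, 45, 31, 35, 32, 44]


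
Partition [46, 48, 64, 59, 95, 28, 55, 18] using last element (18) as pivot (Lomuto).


Pivot: 18
Place pivot at 0: [18, 48, 64, 59, 95, 28, 55, 46]

Partitioned: [18, 48, 64, 59, 95, 28, 55, 46]


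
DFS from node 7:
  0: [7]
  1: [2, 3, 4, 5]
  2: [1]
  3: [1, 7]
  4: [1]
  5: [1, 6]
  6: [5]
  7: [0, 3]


Visit 7, push [3, 0]
Visit 0, push []
Visit 3, push [1]
Visit 1, push [5, 4, 2]
Visit 2, push []
Visit 4, push []
Visit 5, push [6]
Visit 6, push []

DFS order: [7, 0, 3, 1, 2, 4, 5, 6]


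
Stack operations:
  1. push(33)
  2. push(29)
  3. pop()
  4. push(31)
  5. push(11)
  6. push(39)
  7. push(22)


push(33) -> [33]
push(29) -> [33, 29]
pop()->29, [33]
push(31) -> [33, 31]
push(11) -> [33, 31, 11]
push(39) -> [33, 31, 11, 39]
push(22) -> [33, 31, 11, 39, 22]

Final stack: [33, 31, 11, 39, 22]


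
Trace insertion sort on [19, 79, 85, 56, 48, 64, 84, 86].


Initial: [19, 79, 85, 56, 48, 64, 84, 86]
Insert 79: [19, 79, 85, 56, 48, 64, 84, 86]
Insert 85: [19, 79, 85, 56, 48, 64, 84, 86]
Insert 56: [19, 56, 79, 85, 48, 64, 84, 86]
Insert 48: [19, 48, 56, 79, 85, 64, 84, 86]
Insert 64: [19, 48, 56, 64, 79, 85, 84, 86]
Insert 84: [19, 48, 56, 64, 79, 84, 85, 86]
Insert 86: [19, 48, 56, 64, 79, 84, 85, 86]

Sorted: [19, 48, 56, 64, 79, 84, 85, 86]


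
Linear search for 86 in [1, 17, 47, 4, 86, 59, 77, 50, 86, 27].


i=0: 1!=86
i=1: 17!=86
i=2: 47!=86
i=3: 4!=86
i=4: 86==86 found!

Found at 4, 5 comps


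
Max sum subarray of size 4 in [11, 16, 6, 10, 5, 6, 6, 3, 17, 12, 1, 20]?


[0:4]: 43
[1:5]: 37
[2:6]: 27
[3:7]: 27
[4:8]: 20
[5:9]: 32
[6:10]: 38
[7:11]: 33
[8:12]: 50

Max: 50 at [8:12]


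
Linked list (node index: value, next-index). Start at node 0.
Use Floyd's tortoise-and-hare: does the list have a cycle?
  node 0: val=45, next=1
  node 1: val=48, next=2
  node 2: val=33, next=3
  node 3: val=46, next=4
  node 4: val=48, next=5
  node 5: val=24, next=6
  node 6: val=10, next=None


Floyd's tortoise (slow, +1) and hare (fast, +2):
  init: slow=0, fast=0
  step 1: slow=1, fast=2
  step 2: slow=2, fast=4
  step 3: slow=3, fast=6
  step 4: fast -> None, no cycle

Cycle: no


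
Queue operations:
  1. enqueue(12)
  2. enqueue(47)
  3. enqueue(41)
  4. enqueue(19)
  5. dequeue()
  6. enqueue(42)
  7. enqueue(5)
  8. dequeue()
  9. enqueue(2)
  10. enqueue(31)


enqueue(12) -> [12]
enqueue(47) -> [12, 47]
enqueue(41) -> [12, 47, 41]
enqueue(19) -> [12, 47, 41, 19]
dequeue()->12, [47, 41, 19]
enqueue(42) -> [47, 41, 19, 42]
enqueue(5) -> [47, 41, 19, 42, 5]
dequeue()->47, [41, 19, 42, 5]
enqueue(2) -> [41, 19, 42, 5, 2]
enqueue(31) -> [41, 19, 42, 5, 2, 31]

Final queue: [41, 19, 42, 5, 2, 31]


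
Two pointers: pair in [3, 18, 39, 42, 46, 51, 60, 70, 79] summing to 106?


lo=0(3)+hi=8(79)=82
lo=1(18)+hi=8(79)=97
lo=2(39)+hi=8(79)=118
lo=2(39)+hi=7(70)=109
lo=2(39)+hi=6(60)=99
lo=3(42)+hi=6(60)=102
lo=4(46)+hi=6(60)=106

Yes: 46+60=106


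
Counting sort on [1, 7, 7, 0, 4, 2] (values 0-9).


Input: [1, 7, 7, 0, 4, 2]
Counts: [1, 1, 1, 0, 1, 0, 0, 2, 0, 0]

Sorted: [0, 1, 2, 4, 7, 7]


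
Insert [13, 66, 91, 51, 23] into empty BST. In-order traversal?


Insert 13: root
Insert 66: R from 13
Insert 91: R from 13 -> R from 66
Insert 51: R from 13 -> L from 66
Insert 23: R from 13 -> L from 66 -> L from 51

In-order: [13, 23, 51, 66, 91]


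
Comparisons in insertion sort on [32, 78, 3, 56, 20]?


Algorithm: insertion sort
Input: [32, 78, 3, 56, 20]
Sorted: [3, 20, 32, 56, 78]

9


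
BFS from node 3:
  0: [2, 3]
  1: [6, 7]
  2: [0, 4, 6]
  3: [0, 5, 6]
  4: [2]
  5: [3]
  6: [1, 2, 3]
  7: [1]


Visit 3, enqueue [0, 5, 6]
Visit 0, enqueue [2]
Visit 5, enqueue []
Visit 6, enqueue [1]
Visit 2, enqueue [4]
Visit 1, enqueue [7]
Visit 4, enqueue []
Visit 7, enqueue []

BFS order: [3, 0, 5, 6, 2, 1, 4, 7]


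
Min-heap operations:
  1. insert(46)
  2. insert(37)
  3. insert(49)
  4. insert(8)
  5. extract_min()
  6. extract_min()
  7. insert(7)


insert(46) -> [46]
insert(37) -> [37, 46]
insert(49) -> [37, 46, 49]
insert(8) -> [8, 37, 49, 46]
extract_min()->8, [37, 46, 49]
extract_min()->37, [46, 49]
insert(7) -> [7, 49, 46]

Final heap: [7, 49, 46]


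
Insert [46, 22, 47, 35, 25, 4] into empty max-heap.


Insert 46: [46]
Insert 22: [46, 22]
Insert 47: [47, 22, 46]
Insert 35: [47, 35, 46, 22]
Insert 25: [47, 35, 46, 22, 25]
Insert 4: [47, 35, 46, 22, 25, 4]

Final heap: [47, 35, 46, 22, 25, 4]


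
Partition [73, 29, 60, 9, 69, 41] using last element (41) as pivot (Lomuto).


Pivot: 41
  29 <= 41: swap -> [29, 73, 60, 9, 69, 41]
  9 <= 41: swap -> [29, 9, 60, 73, 69, 41]
Place pivot at 2: [29, 9, 41, 73, 69, 60]

Partitioned: [29, 9, 41, 73, 69, 60]


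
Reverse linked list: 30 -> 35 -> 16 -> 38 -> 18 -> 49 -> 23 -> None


Step 1: curr=30, set curr.next=prev(None) | reversed so far: 30
Step 2: curr=35, set curr.next=prev(30) | reversed so far: 35 -> 30
Step 3: curr=16, set curr.next=prev(35) | reversed so far: 16 -> 35 -> 30
Step 4: curr=38, set curr.next=prev(16) | reversed so far: 38 -> 16 -> 35 -> 30
Step 5: curr=18, set curr.next=prev(38) | reversed so far: 18 -> 38 -> 16 -> 35 -> 30
Step 6: curr=49, set curr.next=prev(18) | reversed so far: 49 -> 18 -> 38 -> 16 -> 35 -> 30
Step 7: curr=23, set curr.next=prev(49) | reversed so far: 23 -> 49 -> 18 -> 38 -> 16 -> 35 -> 30

23 -> 49 -> 18 -> 38 -> 16 -> 35 -> 30 -> None


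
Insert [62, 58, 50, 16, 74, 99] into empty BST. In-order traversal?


Insert 62: root
Insert 58: L from 62
Insert 50: L from 62 -> L from 58
Insert 16: L from 62 -> L from 58 -> L from 50
Insert 74: R from 62
Insert 99: R from 62 -> R from 74

In-order: [16, 50, 58, 62, 74, 99]


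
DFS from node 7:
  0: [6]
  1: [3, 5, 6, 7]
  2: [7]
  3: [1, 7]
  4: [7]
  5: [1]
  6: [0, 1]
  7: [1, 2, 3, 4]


Visit 7, push [4, 3, 2, 1]
Visit 1, push [6, 5, 3]
Visit 3, push []
Visit 5, push []
Visit 6, push [0]
Visit 0, push []
Visit 2, push []
Visit 4, push []

DFS order: [7, 1, 3, 5, 6, 0, 2, 4]


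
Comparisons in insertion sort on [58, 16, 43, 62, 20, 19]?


Algorithm: insertion sort
Input: [58, 16, 43, 62, 20, 19]
Sorted: [16, 19, 20, 43, 58, 62]

13


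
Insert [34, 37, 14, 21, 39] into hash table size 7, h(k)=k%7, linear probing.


Insert 34: h=6 -> slot 6
Insert 37: h=2 -> slot 2
Insert 14: h=0 -> slot 0
Insert 21: h=0, 1 probes -> slot 1
Insert 39: h=4 -> slot 4

Table: [14, 21, 37, None, 39, None, 34]


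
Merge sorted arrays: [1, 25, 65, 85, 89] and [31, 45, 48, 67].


Take 1 from A
Take 25 from A
Take 31 from B
Take 45 from B
Take 48 from B
Take 65 from A
Take 67 from B

Merged: [1, 25, 31, 45, 48, 65, 67, 85, 89]


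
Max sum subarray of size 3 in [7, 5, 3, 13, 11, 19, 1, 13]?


[0:3]: 15
[1:4]: 21
[2:5]: 27
[3:6]: 43
[4:7]: 31
[5:8]: 33

Max: 43 at [3:6]


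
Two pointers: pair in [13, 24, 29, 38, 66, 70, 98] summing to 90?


lo=0(13)+hi=6(98)=111
lo=0(13)+hi=5(70)=83
lo=1(24)+hi=5(70)=94
lo=1(24)+hi=4(66)=90

Yes: 24+66=90


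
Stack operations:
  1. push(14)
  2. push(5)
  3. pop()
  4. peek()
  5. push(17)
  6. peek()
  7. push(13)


push(14) -> [14]
push(5) -> [14, 5]
pop()->5, [14]
peek()->14
push(17) -> [14, 17]
peek()->17
push(13) -> [14, 17, 13]

Final stack: [14, 17, 13]


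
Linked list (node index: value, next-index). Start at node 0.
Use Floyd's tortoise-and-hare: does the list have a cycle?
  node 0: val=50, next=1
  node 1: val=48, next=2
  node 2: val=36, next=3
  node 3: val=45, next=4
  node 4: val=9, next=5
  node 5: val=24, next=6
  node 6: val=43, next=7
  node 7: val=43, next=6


Floyd's tortoise (slow, +1) and hare (fast, +2):
  init: slow=0, fast=0
  step 1: slow=1, fast=2
  step 2: slow=2, fast=4
  step 3: slow=3, fast=6
  step 4: slow=4, fast=6
  step 5: slow=5, fast=6
  step 6: slow=6, fast=6
  slow == fast at node 6: cycle detected

Cycle: yes


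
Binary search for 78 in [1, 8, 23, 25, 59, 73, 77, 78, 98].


Step 1: lo=0, hi=8, mid=4, val=59
Step 2: lo=5, hi=8, mid=6, val=77
Step 3: lo=7, hi=8, mid=7, val=78

Found at index 7


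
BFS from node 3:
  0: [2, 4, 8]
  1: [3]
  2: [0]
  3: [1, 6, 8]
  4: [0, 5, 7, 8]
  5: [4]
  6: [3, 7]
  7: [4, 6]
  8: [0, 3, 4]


Visit 3, enqueue [1, 6, 8]
Visit 1, enqueue []
Visit 6, enqueue [7]
Visit 8, enqueue [0, 4]
Visit 7, enqueue []
Visit 0, enqueue [2]
Visit 4, enqueue [5]
Visit 2, enqueue []
Visit 5, enqueue []

BFS order: [3, 1, 6, 8, 7, 0, 4, 2, 5]


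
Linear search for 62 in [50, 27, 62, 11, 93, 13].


i=0: 50!=62
i=1: 27!=62
i=2: 62==62 found!

Found at 2, 3 comps


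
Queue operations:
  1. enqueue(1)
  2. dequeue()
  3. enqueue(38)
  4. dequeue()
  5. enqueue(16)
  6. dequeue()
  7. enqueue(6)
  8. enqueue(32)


enqueue(1) -> [1]
dequeue()->1, []
enqueue(38) -> [38]
dequeue()->38, []
enqueue(16) -> [16]
dequeue()->16, []
enqueue(6) -> [6]
enqueue(32) -> [6, 32]

Final queue: [6, 32]


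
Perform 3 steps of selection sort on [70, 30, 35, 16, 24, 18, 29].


Initial: [70, 30, 35, 16, 24, 18, 29]
Step 1: min=16 at 3
  Swap: [16, 30, 35, 70, 24, 18, 29]
Step 2: min=18 at 5
  Swap: [16, 18, 35, 70, 24, 30, 29]
Step 3: min=24 at 4
  Swap: [16, 18, 24, 70, 35, 30, 29]

After 3 steps: [16, 18, 24, 70, 35, 30, 29]


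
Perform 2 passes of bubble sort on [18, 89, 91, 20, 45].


Initial: [18, 89, 91, 20, 45]
Pass 1: [18, 89, 20, 45, 91] (2 swaps)
Pass 2: [18, 20, 45, 89, 91] (2 swaps)

After 2 passes: [18, 20, 45, 89, 91]


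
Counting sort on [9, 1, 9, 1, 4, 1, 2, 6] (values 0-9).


Input: [9, 1, 9, 1, 4, 1, 2, 6]
Counts: [0, 3, 1, 0, 1, 0, 1, 0, 0, 2]

Sorted: [1, 1, 1, 2, 4, 6, 9, 9]


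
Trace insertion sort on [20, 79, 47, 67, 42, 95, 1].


Initial: [20, 79, 47, 67, 42, 95, 1]
Insert 79: [20, 79, 47, 67, 42, 95, 1]
Insert 47: [20, 47, 79, 67, 42, 95, 1]
Insert 67: [20, 47, 67, 79, 42, 95, 1]
Insert 42: [20, 42, 47, 67, 79, 95, 1]
Insert 95: [20, 42, 47, 67, 79, 95, 1]
Insert 1: [1, 20, 42, 47, 67, 79, 95]

Sorted: [1, 20, 42, 47, 67, 79, 95]


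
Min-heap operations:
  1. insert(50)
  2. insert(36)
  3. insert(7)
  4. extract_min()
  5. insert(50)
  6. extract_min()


insert(50) -> [50]
insert(36) -> [36, 50]
insert(7) -> [7, 50, 36]
extract_min()->7, [36, 50]
insert(50) -> [36, 50, 50]
extract_min()->36, [50, 50]

Final heap: [50, 50]


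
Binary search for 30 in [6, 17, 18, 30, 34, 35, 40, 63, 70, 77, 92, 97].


Step 1: lo=0, hi=11, mid=5, val=35
Step 2: lo=0, hi=4, mid=2, val=18
Step 3: lo=3, hi=4, mid=3, val=30

Found at index 3


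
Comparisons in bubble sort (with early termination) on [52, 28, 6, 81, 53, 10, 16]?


Algorithm: bubble sort (with early termination)
Input: [52, 28, 6, 81, 53, 10, 16]
Sorted: [6, 10, 16, 28, 52, 53, 81]

20


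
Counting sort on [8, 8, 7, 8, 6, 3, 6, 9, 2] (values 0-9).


Input: [8, 8, 7, 8, 6, 3, 6, 9, 2]
Counts: [0, 0, 1, 1, 0, 0, 2, 1, 3, 1]

Sorted: [2, 3, 6, 6, 7, 8, 8, 8, 9]
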